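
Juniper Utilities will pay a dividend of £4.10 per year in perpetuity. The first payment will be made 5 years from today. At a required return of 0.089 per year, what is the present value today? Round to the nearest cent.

Value at end of year 4: C / r = £4.10 / 0.089 = £46.0674
Discount to today: PV = £46.0674 / (1 + 0.089)^4 = £46.0674 / 1.406409 = £32.76

£32.76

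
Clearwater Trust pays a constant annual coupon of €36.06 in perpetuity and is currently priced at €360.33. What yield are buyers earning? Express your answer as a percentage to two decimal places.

10.01%

P = C/r ⇒ r = C/P = €36.06/€360.33 = 0.100075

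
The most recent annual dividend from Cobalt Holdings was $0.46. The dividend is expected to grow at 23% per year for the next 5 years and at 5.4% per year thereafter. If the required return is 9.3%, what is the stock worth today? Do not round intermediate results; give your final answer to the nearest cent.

$25.76

D_1 = 0.56580
D_2 = 0.69593
D_3 = 0.85600
D_4 = 1.05288
D_5 = 1.29504
Terminal value at year 5: TV = D_5×(1+g_2)/(r−g_2) = 1.36497/0.039 = 34.99930
P_0 = D_1/(1+r)^1 + D_2/(1+r)^2 + D_3/(1+r)^3 + D_4/(1+r)^4 + D_5/(1+r)^5 + TV/(1+r)^5
    = 0.51766 + 0.58254 + 0.65556 + 0.73773 + 0.83020 + 22.43668 = 25.76037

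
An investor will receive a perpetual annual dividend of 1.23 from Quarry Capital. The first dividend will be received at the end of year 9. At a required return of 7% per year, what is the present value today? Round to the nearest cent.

10.23

Value at end of year 8: C / r = 1.23 / 0.07 = 17.5714
Discount to today: PV = 17.5714 / (1 + 0.07)^8 = 17.5714 / 1.718186 = 10.23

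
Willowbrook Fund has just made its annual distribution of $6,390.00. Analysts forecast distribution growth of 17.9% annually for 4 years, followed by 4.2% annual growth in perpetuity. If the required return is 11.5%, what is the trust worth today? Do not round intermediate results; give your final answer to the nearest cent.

$143469.81

D_1 = 7533.81000
D_2 = 8882.36199
D_3 = 10472.30479
D_4 = 12346.84734
Terminal value at year 4: TV = D_4×(1+g_2)/(r−g_2) = 12865.41493/0.073 = 176238.56070
P_0 = D_1/(1+r)^1 + D_2/(1+r)^2 + D_3/(1+r)^3 + D_4/(1+r)^4 + TV/(1+r)^4
    = 6756.78027 + 7144.61340 + 7554.70780 + 7988.34125 + 114025.36414 = 143469.80686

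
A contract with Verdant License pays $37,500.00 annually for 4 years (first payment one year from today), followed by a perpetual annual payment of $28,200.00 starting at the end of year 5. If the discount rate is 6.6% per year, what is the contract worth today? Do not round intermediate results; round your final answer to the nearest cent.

$459060.35

PV of 4-year annuity: $37,500.00 × [1 − (1+0.066)^−4] / 0.066 = 128175.90452
Perpetuity value at year 4: $28,200.00 / 0.066 = 427272.72727
PV of perpetuity: 427272.72727 / (1+0.066)^4 = 330884.44707
Total PV = 128175.90452 + 330884.44707 = 459060.35159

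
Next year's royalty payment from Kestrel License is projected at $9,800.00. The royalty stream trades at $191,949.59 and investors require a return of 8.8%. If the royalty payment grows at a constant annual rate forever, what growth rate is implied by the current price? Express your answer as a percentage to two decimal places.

P = D₁/(r−g) ⇒ g = r − D₁/P = 0.088 − $9,800.00/$191,949.59 = 0.036945

3.69%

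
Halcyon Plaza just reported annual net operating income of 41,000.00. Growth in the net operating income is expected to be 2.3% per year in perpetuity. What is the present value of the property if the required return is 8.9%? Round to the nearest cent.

D₁ = D₀ × (1 + g) = 41,000.00 × 1.023 = 41,943.0000
Growing perpetuity: P = D₁ / (r − g) = 41,943.0000 / (0.089 − 0.023) = 635,500.00

635500.00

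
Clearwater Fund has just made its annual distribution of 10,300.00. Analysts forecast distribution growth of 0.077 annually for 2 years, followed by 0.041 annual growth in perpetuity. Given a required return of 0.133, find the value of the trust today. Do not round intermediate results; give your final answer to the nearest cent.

124408.40

D_1 = 11093.10000
D_2 = 11947.26870
Terminal value at year 2: TV = D_2×(1+g_2)/(r−g_2) = 12437.10672/0.092 = 135185.94257
P_0 = D_1/(1+r)^1 + D_2/(1+r)^2 + TV/(1+r)^2
    = 9790.90909 + 9306.98066 + 105310.50946 = 124408.39921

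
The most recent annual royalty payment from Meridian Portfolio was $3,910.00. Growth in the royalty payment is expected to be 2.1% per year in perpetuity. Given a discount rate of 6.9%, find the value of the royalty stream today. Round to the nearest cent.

D₁ = D₀ × (1 + g) = $3,910.00 × 1.021 = $3,992.1100
Growing perpetuity: P = D₁ / (r − g) = $3,992.1100 / (0.069 − 0.021) = $83,168.96

$83168.96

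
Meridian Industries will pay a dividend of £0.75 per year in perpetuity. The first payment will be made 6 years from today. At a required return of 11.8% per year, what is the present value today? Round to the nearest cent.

£3.64

Value at end of year 5: C / r = £0.75 / 0.118 = £6.3559
Discount to today: PV = £6.3559 / (1 + 0.118)^5 = £6.3559 / 1.746663 = £3.64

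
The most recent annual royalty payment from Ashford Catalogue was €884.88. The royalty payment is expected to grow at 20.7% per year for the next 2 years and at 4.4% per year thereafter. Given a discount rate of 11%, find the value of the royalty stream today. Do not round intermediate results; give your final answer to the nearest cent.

€18558.94

D_1 = 1068.05016
D_2 = 1289.13654
Terminal value at year 2: TV = D_2×(1+g_2)/(r−g_2) = 1345.85855/0.066 = 20391.79623
P_0 = D_1/(1+r)^1 + D_2/(1+r)^2 + TV/(1+r)^2
    = 962.20735 + 1046.29214 + 16550.43927 = 18558.93876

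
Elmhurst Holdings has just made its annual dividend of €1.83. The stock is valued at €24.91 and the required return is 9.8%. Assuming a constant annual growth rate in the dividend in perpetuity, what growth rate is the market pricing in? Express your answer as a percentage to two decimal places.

2.29%

P = D₀(1+g)/(r−g) ⇒ P(r−g) = D₀(1+g) ⇒ g(P+D₀) = P·r − D₀
g = (P·r − D₀)/(P + D₀) = (€24.91×0.098 − €1.83) / (€24.91 + €1.83) = 0.022856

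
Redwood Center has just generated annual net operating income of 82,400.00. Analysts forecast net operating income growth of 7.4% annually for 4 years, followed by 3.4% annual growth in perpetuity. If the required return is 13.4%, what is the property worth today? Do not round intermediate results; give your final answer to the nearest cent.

973756.71

D_1 = 88497.60000
D_2 = 95046.42240
D_3 = 102079.85766
D_4 = 109633.76712
Terminal value at year 4: TV = D_4×(1+g_2)/(r−g_2) = 113361.31521/0.1 = 1133613.15206
P_0 = D_1/(1+r)^1 + D_2/(1+r)^2 + D_3/(1+r)^3 + D_4/(1+r)^4 + TV/(1+r)^4
    = 78040.21164 + 73911.09991 + 70000.45971 + 66296.73168 + 685508.20556 = 973756.70850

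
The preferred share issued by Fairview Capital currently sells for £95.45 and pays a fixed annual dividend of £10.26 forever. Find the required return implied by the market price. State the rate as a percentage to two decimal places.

P = C/r ⇒ r = C/P = £10.26/£95.45 = 0.107491

10.75%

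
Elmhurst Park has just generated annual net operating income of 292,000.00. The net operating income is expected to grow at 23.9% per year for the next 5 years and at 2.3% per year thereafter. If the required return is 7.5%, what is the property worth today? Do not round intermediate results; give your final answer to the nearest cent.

13964052.53

D_1 = 361788.00000
D_2 = 448255.33200
D_3 = 555388.35635
D_4 = 688126.17352
D_5 = 852588.32899
Terminal value at year 5: TV = D_5×(1+g_2)/(r−g_2) = 872197.86055/0.052 = 16773035.77985
P_0 = D_1/(1+r)^1 + D_2/(1+r)^2 + D_3/(1+r)^3 + D_4/(1+r)^4 + D_5/(1+r)^5 + TV/(1+r)^5
    = 336546.97674 + 387889.95738 + 447065.72762 + 515269.24328 + 593877.76040 + 11683402.86317 = 13964052.52860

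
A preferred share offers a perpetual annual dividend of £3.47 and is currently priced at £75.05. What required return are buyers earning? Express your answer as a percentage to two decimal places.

4.62%

P = C/r ⇒ r = C/P = £3.47/£75.05 = 0.046236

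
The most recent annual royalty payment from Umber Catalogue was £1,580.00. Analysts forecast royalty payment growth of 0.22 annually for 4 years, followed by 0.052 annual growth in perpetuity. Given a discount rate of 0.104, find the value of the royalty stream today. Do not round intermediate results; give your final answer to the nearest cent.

D_1 = 1927.60000
D_2 = 2351.67200
D_3 = 2869.03984
D_4 = 3500.22860
Terminal value at year 4: TV = D_4×(1+g_2)/(r−g_2) = 3682.24049/0.052 = 70812.31716
P_0 = D_1/(1+r)^1 + D_2/(1+r)^2 + D_3/(1+r)^3 + D_4/(1+r)^4 + TV/(1+r)^4
    = 1746.01449 + 1929.47254 + 2132.20697 + 2356.24321 + 47668.61264 = 55832.54985

£55832.55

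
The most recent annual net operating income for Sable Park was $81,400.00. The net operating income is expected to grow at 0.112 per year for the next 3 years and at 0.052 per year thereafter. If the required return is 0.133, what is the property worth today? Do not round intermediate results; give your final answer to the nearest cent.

D_1 = 90516.80000
D_2 = 100654.68160
D_3 = 111928.00594
Terminal value at year 3: TV = D_3×(1+g_2)/(r−g_2) = 117748.26225/0.081 = 1453682.24998
P_0 = D_1/(1+r)^1 + D_2/(1+r)^2 + D_3/(1+r)^3 + TV/(1+r)^3
    = 79891.26214 + 78410.48852 + 76957.16084 + 999493.00257 = 1234751.91407

$1234751.91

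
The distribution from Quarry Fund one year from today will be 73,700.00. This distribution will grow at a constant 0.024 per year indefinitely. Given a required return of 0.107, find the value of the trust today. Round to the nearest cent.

887951.81

Growing perpetuity: P = D₁ / (r − g) = 73,700.0000 / (0.107 − 0.024) = 887,951.81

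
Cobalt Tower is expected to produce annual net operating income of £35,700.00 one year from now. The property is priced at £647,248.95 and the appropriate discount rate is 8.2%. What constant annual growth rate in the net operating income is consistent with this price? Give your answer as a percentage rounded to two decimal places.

2.68%

P = D₁/(r−g) ⇒ g = r − D₁/P = 0.082 − £35,700.00/£647,248.95 = 0.026843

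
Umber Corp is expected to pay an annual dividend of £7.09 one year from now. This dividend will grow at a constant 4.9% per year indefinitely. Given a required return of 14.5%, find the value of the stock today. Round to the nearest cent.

Growing perpetuity: P = D₁ / (r − g) = £7.0900 / (0.145 − 0.049) = £73.85

£73.85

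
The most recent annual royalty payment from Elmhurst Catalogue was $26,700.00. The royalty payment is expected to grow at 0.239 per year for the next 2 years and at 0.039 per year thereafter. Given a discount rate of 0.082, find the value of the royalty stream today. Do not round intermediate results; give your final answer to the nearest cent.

D_1 = 33081.30000
D_2 = 40987.73070
Terminal value at year 2: TV = D_2×(1+g_2)/(r−g_2) = 42586.25220/0.043 = 990377.95808
P_0 = D_1/(1+r)^1 + D_2/(1+r)^2 + TV/(1+r)^2
    = 30574.21442 + 35010.58379 + 845953.40838 = 911538.20659

$911538.21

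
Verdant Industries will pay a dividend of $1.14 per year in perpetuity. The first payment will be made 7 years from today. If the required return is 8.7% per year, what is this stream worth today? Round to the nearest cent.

$7.94

Value at end of year 6: C / r = $1.14 / 0.087 = $13.1034
Discount to today: PV = $13.1034 / (1 + 0.087)^6 = $13.1034 / 1.649595 = $7.94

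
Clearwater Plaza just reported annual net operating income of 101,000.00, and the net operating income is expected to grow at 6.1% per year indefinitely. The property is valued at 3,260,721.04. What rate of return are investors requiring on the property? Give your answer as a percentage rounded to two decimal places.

D₁ = 101,000.00 × 1.061 = 107,161.0000
P = D₁/(r − g) ⇒ r = D₁/P + g = 107,161.0000/3,260,721.04 + 0.061 = 0.032864 + 0.061 = 0.093864

9.39%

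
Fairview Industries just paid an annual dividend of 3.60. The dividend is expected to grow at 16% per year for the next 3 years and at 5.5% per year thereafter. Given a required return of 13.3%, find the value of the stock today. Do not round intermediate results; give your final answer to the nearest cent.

63.58

D_1 = 4.17600
D_2 = 4.84416
D_3 = 5.61923
Terminal value at year 3: TV = D_3×(1+g_2)/(r−g_2) = 5.92828/0.078 = 76.00363
P_0 = D_1/(1+r)^1 + D_2/(1+r)^2 + D_3/(1+r)^3 + TV/(1+r)^3
    = 3.68579 + 3.77362 + 3.86355 + 52.25701 = 63.57998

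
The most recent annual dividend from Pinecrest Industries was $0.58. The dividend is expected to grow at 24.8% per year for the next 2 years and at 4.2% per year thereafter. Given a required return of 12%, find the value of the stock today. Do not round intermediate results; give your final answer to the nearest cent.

D_1 = 0.72384
D_2 = 0.90335
Terminal value at year 2: TV = D_2×(1+g_2)/(r−g_2) = 0.94129/0.078 = 12.06786
P_0 = D_1/(1+r)^1 + D_2/(1+r)^2 + TV/(1+r)^2
    = 0.64629 + 0.72015 + 9.62042 = 10.98686

$10.99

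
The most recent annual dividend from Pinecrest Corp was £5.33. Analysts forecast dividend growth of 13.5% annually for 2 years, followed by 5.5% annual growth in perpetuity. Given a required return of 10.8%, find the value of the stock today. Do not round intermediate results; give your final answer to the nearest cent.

£122.38

D_1 = 6.04955
D_2 = 6.86624
Terminal value at year 2: TV = D_2×(1+g_2)/(r−g_2) = 7.24388/0.053 = 136.67703
P_0 = D_1/(1+r)^1 + D_2/(1+r)^2 + TV/(1+r)^2
    = 5.45988 + 5.59293 + 111.33097 = 122.38379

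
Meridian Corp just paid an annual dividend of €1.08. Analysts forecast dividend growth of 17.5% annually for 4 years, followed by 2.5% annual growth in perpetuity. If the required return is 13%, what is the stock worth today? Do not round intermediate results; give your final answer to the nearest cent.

D_1 = 1.26900
D_2 = 1.49107
D_3 = 1.75201
D_4 = 2.05862
Terminal value at year 4: TV = D_4×(1+g_2)/(r−g_2) = 2.11008/0.105 = 20.09601
P_0 = D_1/(1+r)^1 + D_2/(1+r)^2 + D_3/(1+r)^3 + D_4/(1+r)^4 + TV/(1+r)^4
    = 1.12301 + 1.16773 + 1.21423 + 1.26259 + 12.32526 = 17.09282

€17.09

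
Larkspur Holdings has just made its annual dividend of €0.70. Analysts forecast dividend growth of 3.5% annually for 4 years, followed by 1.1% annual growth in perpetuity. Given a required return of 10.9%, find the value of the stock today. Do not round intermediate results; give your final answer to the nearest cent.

D_1 = 0.72450
D_2 = 0.74986
D_3 = 0.77610
D_4 = 0.80327
Terminal value at year 4: TV = D_4×(1+g_2)/(r−g_2) = 0.81210/0.098 = 8.28676
P_0 = D_1/(1+r)^1 + D_2/(1+r)^2 + D_3/(1+r)^3 + D_4/(1+r)^4 + TV/(1+r)^4
    = 0.65329 + 0.60970 + 0.56902 + 0.53105 + 5.47846 = 7.84151

€7.84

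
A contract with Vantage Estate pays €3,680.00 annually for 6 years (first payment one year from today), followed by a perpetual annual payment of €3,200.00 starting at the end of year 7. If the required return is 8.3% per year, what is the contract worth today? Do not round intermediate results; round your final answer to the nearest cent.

€40753.15

PV of 6-year annuity: €3,680.00 × [1 − (1+0.083)^−6] / 0.083 = 16858.47199
Perpetuity value at year 6: €3,200.00 / 0.083 = 38554.21687
PV of perpetuity: 38554.21687 / (1+0.083)^6 = 23894.67601
Total PV = 16858.47199 + 23894.67601 = 40753.14800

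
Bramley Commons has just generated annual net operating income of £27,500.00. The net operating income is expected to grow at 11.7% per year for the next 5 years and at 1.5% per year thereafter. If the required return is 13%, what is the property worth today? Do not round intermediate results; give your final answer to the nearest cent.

£361899.93

D_1 = 30717.50000
D_2 = 34311.44750
D_3 = 38325.88686
D_4 = 42810.01562
D_5 = 47818.78745
Terminal value at year 5: TV = D_5×(1+g_2)/(r−g_2) = 48536.06926/0.115 = 422052.77617
P_0 = D_1/(1+r)^1 + D_2/(1+r)^2 + D_3/(1+r)^3 + D_4/(1+r)^4 + D_5/(1+r)^5 + TV/(1+r)^5
    = 27183.62832 + 26870.89631 + 26561.76211 + 26256.18431 + 25954.12201 + 229073.33778 = 361899.93084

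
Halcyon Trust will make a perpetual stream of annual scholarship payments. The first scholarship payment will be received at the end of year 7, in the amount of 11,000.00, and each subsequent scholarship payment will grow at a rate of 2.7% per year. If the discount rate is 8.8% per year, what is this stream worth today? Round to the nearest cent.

Value at end of year 6: C₁ / (r − g) = 11,000.00 / (0.088 − 0.027) = 180,327.8689
Discount to today: PV = 180,327.8689 / (1 + 0.088)^6 = 180,327.8689 / 1.658721 = 108,715.00

108715.00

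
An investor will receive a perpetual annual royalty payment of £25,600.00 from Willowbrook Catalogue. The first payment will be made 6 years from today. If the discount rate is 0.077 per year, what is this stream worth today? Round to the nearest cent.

£229440.84

Value at end of year 5: C / r = £25,600.00 / 0.077 = £332,467.5325
Discount to today: PV = £332,467.5325 / (1 + 0.077)^5 = £332,467.5325 / 1.449034 = £229,440.84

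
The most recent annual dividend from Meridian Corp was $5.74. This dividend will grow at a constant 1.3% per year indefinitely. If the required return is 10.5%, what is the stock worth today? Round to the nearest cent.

$63.20

D₁ = D₀ × (1 + g) = $5.74 × 1.013 = $5.8146
Growing perpetuity: P = D₁ / (r − g) = $5.8146 / (0.105 − 0.013) = $63.20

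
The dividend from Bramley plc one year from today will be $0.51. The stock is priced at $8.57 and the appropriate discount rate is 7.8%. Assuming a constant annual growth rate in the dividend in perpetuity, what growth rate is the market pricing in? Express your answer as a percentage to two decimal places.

P = D₁/(r−g) ⇒ g = r − D₁/P = 0.078 − $0.51/$8.57 = 0.018490

1.85%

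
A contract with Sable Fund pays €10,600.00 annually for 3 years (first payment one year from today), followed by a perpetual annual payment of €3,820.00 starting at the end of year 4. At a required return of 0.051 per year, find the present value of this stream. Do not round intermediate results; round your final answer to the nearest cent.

PV of 3-year annuity: €10,600.00 × [1 − (1+0.051)^−3] / 0.051 = 28812.42433
Perpetuity value at year 3: €3,820.00 / 0.051 = 74901.96078
PV of perpetuity: 74901.96078 / (1+0.051)^3 = 64518.61541
Total PV = 28812.42433 + 64518.61541 = 93331.03974

€93331.04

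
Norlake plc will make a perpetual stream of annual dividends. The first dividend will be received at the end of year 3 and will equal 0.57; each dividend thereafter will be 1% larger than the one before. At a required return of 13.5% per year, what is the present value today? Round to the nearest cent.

3.54

Value at end of year 2: C₁ / (r − g) = 0.57 / (0.135 − 0.01) = 4.5600
Discount to today: PV = 4.5600 / (1 + 0.135)^2 = 4.5600 / 1.288225 = 3.54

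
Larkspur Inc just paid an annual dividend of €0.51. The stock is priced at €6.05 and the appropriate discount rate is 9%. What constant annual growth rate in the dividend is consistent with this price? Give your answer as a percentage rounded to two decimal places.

P = D₀(1+g)/(r−g) ⇒ P(r−g) = D₀(1+g) ⇒ g(P+D₀) = P·r − D₀
g = (P·r − D₀)/(P + D₀) = (€6.05×0.09 − €0.51) / (€6.05 + €0.51) = 0.005259

0.53%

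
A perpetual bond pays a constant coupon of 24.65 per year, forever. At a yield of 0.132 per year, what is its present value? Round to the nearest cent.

186.74

Level perpetuity: PV = C / r = 24.65 / 0.132 = 186.74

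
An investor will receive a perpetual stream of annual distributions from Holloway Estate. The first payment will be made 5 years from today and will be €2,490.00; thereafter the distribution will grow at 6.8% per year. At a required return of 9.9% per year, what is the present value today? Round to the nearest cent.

€55061.35

Value at end of year 4: C₁ / (r − g) = €2,490.00 / (0.099 − 0.068) = €80,322.5806
Discount to today: PV = €80,322.5806 / (1 + 0.099)^4 = €80,322.5806 / 1.458783 = €55,061.35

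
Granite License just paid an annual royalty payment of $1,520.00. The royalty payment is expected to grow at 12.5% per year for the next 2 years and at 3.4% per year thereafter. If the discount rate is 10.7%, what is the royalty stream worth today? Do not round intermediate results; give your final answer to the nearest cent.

$25350.26

D_1 = 1710.00000
D_2 = 1923.75000
Terminal value at year 2: TV = D_2×(1+g_2)/(r−g_2) = 1989.15750/0.073 = 27248.73288
P_0 = D_1/(1+r)^1 + D_2/(1+r)^2 + TV/(1+r)^2
    = 1544.71545 + 1569.83277 + 22235.71350 = 25350.26172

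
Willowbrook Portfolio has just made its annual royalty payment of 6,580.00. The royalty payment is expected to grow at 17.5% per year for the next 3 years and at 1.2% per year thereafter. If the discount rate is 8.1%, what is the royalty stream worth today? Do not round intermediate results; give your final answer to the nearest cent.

D_1 = 7731.50000
D_2 = 9084.51250
D_3 = 10674.30219
Terminal value at year 3: TV = D_3×(1+g_2)/(r−g_2) = 10802.39381/0.069 = 156556.43208
P_0 = D_1/(1+r)^1 + D_2/(1+r)^2 + D_3/(1+r)^3 + TV/(1+r)^3
    = 7152.17391 + 7774.10208 + 8450.11096 + 123934.96069 = 147311.34763

147311.35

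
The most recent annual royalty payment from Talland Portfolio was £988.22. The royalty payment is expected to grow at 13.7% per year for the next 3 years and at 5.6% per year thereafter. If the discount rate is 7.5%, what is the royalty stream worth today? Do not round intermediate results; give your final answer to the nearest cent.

D_1 = 1123.60614
D_2 = 1277.54018
D_3 = 1452.56319
Terminal value at year 3: TV = D_3×(1+g_2)/(r−g_2) = 1533.90672/0.019 = 80731.93286
P_0 = D_1/(1+r)^1 + D_2/(1+r)^2 + D_3/(1+r)^3 + TV/(1+r)^3
    = 1045.21501 + 1105.49718 + 1169.25609 + 64986.02266 = 68305.99094

£68305.99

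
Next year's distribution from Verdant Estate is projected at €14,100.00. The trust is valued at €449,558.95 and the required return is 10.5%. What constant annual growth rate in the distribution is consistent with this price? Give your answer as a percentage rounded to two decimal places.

7.36%

P = D₁/(r−g) ⇒ g = r − D₁/P = 0.105 − €14,100.00/€449,558.95 = 0.073636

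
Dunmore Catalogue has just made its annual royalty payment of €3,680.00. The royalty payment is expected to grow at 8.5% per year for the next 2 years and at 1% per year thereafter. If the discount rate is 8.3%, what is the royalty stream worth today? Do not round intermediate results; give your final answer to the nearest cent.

€58483.69

D_1 = 3992.80000
D_2 = 4332.18800
Terminal value at year 2: TV = D_2×(1+g_2)/(r−g_2) = 4375.50988/0.073 = 59938.49151
P_0 = D_1/(1+r)^1 + D_2/(1+r)^2 + TV/(1+r)^2
    = 3686.79594 + 3693.60442 + 51103.29409 = 58483.69446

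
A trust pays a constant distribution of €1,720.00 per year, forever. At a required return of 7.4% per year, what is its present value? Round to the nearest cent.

€23243.24

Level perpetuity: PV = C / r = €1,720.00 / 0.074 = €23,243.24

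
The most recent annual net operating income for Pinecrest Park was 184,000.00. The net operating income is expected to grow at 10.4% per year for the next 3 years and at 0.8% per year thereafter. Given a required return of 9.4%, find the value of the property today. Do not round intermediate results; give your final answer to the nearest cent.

2778486.78

D_1 = 203136.00000
D_2 = 224262.14400
D_3 = 247585.40698
Terminal value at year 3: TV = D_3×(1+g_2)/(r−g_2) = 249566.09023/0.086 = 2901931.28177
P_0 = D_1/(1+r)^1 + D_2/(1+r)^2 + D_3/(1+r)^3 + TV/(1+r)^3
    = 185681.90128 + 187379.17643 + 189091.96598 + 2216333.74073 = 2778486.78442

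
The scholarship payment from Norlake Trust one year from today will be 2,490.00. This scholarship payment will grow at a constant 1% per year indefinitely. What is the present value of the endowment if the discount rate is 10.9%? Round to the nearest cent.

25151.52

Growing perpetuity: P = D₁ / (r − g) = 2,490.0000 / (0.109 − 0.01) = 25,151.52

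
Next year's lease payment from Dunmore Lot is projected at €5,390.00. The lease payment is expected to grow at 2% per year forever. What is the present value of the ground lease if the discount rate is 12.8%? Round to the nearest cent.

Growing perpetuity: P = D₁ / (r − g) = €5,390.0000 / (0.128 − 0.02) = €49,907.41

€49907.41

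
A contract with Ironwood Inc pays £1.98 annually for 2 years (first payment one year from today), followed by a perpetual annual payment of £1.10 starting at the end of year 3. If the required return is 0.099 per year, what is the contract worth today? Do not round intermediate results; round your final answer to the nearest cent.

£12.64

PV of 2-year annuity: £1.98 × [1 − (1+0.099)^−2] / 0.099 = 3.44098
Perpetuity value at year 2: £1.10 / 0.099 = 11.11111
PV of perpetuity: 11.11111 / (1+0.099)^2 = 9.19946
Total PV = 3.44098 + 9.19946 = 12.64044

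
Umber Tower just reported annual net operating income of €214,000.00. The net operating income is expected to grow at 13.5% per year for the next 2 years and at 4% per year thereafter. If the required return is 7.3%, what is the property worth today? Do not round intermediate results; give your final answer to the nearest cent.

D_1 = 242890.00000
D_2 = 275680.15000
Terminal value at year 2: TV = D_2×(1+g_2)/(r−g_2) = 286707.35600/0.033 = 8688101.69697
P_0 = D_1/(1+r)^1 + D_2/(1+r)^2 + TV/(1+r)^2
    = 226365.33085 + 239445.15425 + 7546150.31583 = 8011960.80093

€8011960.80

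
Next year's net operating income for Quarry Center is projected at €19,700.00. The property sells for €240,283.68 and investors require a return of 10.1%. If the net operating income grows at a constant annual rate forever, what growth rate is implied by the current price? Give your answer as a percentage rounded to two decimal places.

1.90%

P = D₁/(r−g) ⇒ g = r − D₁/P = 0.101 − €19,700.00/€240,283.68 = 0.019014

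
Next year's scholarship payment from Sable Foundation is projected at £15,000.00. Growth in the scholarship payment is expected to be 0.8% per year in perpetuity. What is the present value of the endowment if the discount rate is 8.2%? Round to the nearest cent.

Growing perpetuity: P = D₁ / (r − g) = £15,000.0000 / (0.082 − 0.008) = £202,702.70

£202702.70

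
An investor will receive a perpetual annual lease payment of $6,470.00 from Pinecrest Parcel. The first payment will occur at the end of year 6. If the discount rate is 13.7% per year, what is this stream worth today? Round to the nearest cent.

Value at end of year 5: C / r = $6,470.00 / 0.137 = $47,226.2774
Discount to today: PV = $47,226.2774 / (1 + 0.137)^5 = $47,226.2774 / 1.900213 = $24,853.15

$24853.15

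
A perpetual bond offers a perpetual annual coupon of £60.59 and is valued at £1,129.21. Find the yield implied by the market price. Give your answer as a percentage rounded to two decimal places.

P = C/r ⇒ r = C/P = £60.59/£1,129.21 = 0.053657

5.37%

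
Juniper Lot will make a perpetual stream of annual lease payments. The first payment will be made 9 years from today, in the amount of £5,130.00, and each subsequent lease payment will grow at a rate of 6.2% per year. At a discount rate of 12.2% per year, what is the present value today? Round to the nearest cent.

£34042.64

Value at end of year 8: C₁ / (r − g) = £5,130.00 / (0.122 − 0.062) = £85,500.0000
Discount to today: PV = £85,500.0000 / (1 + 0.122)^8 = £85,500.0000 / 2.511556 = £34,042.64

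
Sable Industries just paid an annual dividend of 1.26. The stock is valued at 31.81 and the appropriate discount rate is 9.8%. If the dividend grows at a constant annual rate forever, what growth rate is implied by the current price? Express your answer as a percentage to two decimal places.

5.62%

P = D₀(1+g)/(r−g) ⇒ P(r−g) = D₀(1+g) ⇒ g(P+D₀) = P·r − D₀
g = (P·r − D₀)/(P + D₀) = (31.81×0.098 − 1.26) / (31.81 + 1.26) = 0.056165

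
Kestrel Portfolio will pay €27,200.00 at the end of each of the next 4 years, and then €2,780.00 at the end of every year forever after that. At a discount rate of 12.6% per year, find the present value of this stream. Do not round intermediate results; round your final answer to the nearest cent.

€95307.93

PV of 4-year annuity: €27,200.00 × [1 − (1+0.126)^−4] / 0.126 = 81582.66862
Perpetuity value at year 4: €2,780.00 / 0.126 = 22063.49206
PV of perpetuity: 22063.49206 / (1+0.126)^4 = 13725.26343
Total PV = 81582.66862 + 13725.26343 = 95307.93205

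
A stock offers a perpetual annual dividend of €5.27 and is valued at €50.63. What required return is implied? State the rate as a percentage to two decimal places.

10.41%

P = C/r ⇒ r = C/P = €5.27/€50.63 = 0.104088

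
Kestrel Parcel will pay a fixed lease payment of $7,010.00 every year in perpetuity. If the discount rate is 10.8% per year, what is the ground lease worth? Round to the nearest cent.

$64907.41

Level perpetuity: PV = C / r = $7,010.00 / 0.108 = $64,907.41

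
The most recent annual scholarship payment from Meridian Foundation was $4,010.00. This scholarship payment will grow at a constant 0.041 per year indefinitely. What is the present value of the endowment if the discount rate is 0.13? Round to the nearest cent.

$46903.48

D₁ = D₀ × (1 + g) = $4,010.00 × 1.041 = $4,174.4100
Growing perpetuity: P = D₁ / (r − g) = $4,174.4100 / (0.13 − 0.041) = $46,903.48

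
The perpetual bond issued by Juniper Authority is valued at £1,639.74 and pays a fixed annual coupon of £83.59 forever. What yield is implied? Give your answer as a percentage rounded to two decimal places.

5.10%

P = C/r ⇒ r = C/P = £83.59/£1,639.74 = 0.050978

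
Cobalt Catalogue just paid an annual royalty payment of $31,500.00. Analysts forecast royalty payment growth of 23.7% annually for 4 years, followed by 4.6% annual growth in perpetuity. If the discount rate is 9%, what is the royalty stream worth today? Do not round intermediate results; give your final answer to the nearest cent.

$1416724.18

D_1 = 38965.50000
D_2 = 48200.32350
D_3 = 59623.80017
D_4 = 73754.64081
Terminal value at year 4: TV = D_4×(1+g_2)/(r−g_2) = 77147.35429/0.044 = 1753348.96107
P_0 = D_1/(1+r)^1 + D_2/(1+r)^2 + D_3/(1+r)^3 + D_4/(1+r)^4 + TV/(1+r)^4
    = 35748.16514 + 40569.24796 + 46040.51351 + 52249.64698 + 1242116.60781 = 1416724.18140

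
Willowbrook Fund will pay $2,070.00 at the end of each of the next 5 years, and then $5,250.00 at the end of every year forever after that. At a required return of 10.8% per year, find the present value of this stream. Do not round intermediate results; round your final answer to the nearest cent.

PV of 5-year annuity: $2,070.00 × [1 − (1+0.108)^−5] / 0.108 = 7689.15381
Perpetuity value at year 5: $5,250.00 / 0.108 = 48611.11111
PV of perpetuity: 48611.11111 / (1+0.108)^5 = 29109.63406
Total PV = 7689.15381 + 29109.63406 = 36798.78787

$36798.79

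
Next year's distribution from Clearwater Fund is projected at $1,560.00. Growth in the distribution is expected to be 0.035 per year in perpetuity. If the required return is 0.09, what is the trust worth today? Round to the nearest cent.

Growing perpetuity: P = D₁ / (r − g) = $1,560.0000 / (0.09 − 0.035) = $28,363.64

$28363.64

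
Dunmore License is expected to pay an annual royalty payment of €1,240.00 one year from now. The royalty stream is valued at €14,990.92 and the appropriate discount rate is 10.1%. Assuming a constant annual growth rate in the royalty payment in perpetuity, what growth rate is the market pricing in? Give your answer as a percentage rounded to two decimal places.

1.83%

P = D₁/(r−g) ⇒ g = r − D₁/P = 0.101 − €1,240.00/€14,990.92 = 0.018283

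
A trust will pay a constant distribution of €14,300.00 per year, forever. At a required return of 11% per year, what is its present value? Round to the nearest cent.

€130000.00

Level perpetuity: PV = C / r = €14,300.00 / 0.11 = €130,000.00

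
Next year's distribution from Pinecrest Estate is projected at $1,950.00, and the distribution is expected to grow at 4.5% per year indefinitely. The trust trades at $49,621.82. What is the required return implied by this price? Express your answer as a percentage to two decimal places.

8.43%

P = D₁/(r − g) ⇒ r = D₁/P + g = $1,950.0000/$49,621.82 + 0.045 = 0.039297 + 0.045 = 0.084297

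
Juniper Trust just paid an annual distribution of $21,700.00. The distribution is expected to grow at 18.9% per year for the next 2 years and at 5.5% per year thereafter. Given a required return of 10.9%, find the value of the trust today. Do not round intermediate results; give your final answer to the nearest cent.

D_1 = 25801.30000
D_2 = 30677.74570
Terminal value at year 2: TV = D_2×(1+g_2)/(r−g_2) = 32365.02171/0.054 = 599352.25395
P_0 = D_1/(1+r)^1 + D_2/(1+r)^2 + TV/(1+r)^2
    = 23265.37421 + 24943.66992 + 487325.40299 = 535534.44712

$535534.45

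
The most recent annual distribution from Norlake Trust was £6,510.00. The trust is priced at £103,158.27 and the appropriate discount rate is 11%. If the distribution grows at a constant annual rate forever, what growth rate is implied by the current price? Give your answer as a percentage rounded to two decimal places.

4.41%

P = D₀(1+g)/(r−g) ⇒ P(r−g) = D₀(1+g) ⇒ g(P+D₀) = P·r − D₀
g = (P·r − D₀)/(P + D₀) = (£103,158.27×0.11 − £6,510.00) / (£103,158.27 + £6,510.00) = 0.044109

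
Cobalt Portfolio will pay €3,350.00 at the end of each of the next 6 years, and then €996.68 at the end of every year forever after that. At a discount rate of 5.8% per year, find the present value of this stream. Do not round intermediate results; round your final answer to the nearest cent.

€28829.25

PV of 6-year annuity: €3,350.00 × [1 − (1+0.058)^−6] / 0.058 = 16577.05944
Perpetuity value at year 6: €996.68 / 0.058 = 17184.13793
PV of perpetuity: 17184.13793 / (1+0.058)^6 = 12252.19059
Total PV = 16577.05944 + 12252.19059 = 28829.25003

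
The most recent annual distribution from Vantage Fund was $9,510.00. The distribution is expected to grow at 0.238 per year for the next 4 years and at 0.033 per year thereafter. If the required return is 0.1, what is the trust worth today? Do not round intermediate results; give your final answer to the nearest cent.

D_1 = 11773.38000
D_2 = 14575.44444
D_3 = 18044.40022
D_4 = 22338.96747
Terminal value at year 4: TV = D_4×(1+g_2)/(r−g_2) = 23076.15339/0.067 = 344420.19992
P_0 = D_1/(1+r)^1 + D_2/(1+r)^2 + D_3/(1+r)^3 + D_4/(1+r)^4 + TV/(1+r)^4
    = 10703.07273 + 12045.82185 + 13557.02496 + 15257.81536 + 235243.63085 = 286807.36574

$286807.37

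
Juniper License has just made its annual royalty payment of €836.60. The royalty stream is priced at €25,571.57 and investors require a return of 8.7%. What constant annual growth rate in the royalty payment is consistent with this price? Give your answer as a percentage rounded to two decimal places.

P = D₀(1+g)/(r−g) ⇒ P(r−g) = D₀(1+g) ⇒ g(P+D₀) = P·r − D₀
g = (P·r − D₀)/(P + D₀) = (€25,571.57×0.087 − €836.60) / (€25,571.57 + €836.60) = 0.052564

5.26%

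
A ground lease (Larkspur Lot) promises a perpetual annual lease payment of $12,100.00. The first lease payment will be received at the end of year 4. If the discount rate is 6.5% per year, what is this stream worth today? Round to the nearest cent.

Value at end of year 3: C / r = $12,100.00 / 0.065 = $186,153.8462
Discount to today: PV = $186,153.8462 / (1 + 0.065)^3 = $186,153.8462 / 1.207950 = $154,107.29

$154107.29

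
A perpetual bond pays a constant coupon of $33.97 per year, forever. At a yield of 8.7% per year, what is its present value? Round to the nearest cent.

Level perpetuity: PV = C / r = $33.97 / 0.087 = $390.46

$390.46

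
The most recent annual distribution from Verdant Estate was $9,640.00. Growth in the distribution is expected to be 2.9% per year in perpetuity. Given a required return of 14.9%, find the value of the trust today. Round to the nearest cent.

D₁ = D₀ × (1 + g) = $9,640.00 × 1.029 = $9,919.5600
Growing perpetuity: P = D₁ / (r − g) = $9,919.5600 / (0.149 − 0.029) = $82,663.00

$82663.00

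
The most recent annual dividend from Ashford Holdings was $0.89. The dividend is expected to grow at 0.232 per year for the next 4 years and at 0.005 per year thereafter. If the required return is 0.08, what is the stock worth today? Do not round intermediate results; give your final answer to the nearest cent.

$25.20

D_1 = 1.09648
D_2 = 1.35086
D_3 = 1.66426
D_4 = 2.05037
Terminal value at year 4: TV = D_4×(1+g_2)/(r−g_2) = 2.06062/0.075 = 27.47500
P_0 = D_1/(1+r)^1 + D_2/(1+r)^2 + D_3/(1+r)^3 + D_4/(1+r)^4 + TV/(1+r)^4
    = 1.01526 + 1.15815 + 1.32115 + 1.50709 + 20.19494 = 25.19658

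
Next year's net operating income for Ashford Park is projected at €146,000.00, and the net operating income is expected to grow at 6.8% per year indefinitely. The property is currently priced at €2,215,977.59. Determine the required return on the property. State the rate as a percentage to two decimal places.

13.39%

P = D₁/(r − g) ⇒ r = D₁/P + g = €146,000.0000/€2,215,977.59 + 0.068 = 0.065885 + 0.068 = 0.133885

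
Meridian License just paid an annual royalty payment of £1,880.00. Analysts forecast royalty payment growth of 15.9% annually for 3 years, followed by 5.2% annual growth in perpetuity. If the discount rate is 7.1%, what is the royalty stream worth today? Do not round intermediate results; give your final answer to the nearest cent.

£138535.99

D_1 = 2178.92000
D_2 = 2525.36828
D_3 = 2926.90184
Terminal value at year 3: TV = D_3×(1+g_2)/(r−g_2) = 3079.10073/0.019 = 162057.93326
P_0 = D_1/(1+r)^1 + D_2/(1+r)^2 + D_3/(1+r)^3 + TV/(1+r)^3
    = 2034.47246 + 2201.63733 + 2382.53750 + 131917.33938 = 138535.98666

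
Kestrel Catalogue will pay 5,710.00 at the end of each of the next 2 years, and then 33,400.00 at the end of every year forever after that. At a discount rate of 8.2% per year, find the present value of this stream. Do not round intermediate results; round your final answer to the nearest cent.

358073.55

PV of 2-year annuity: 5,710.00 × [1 − (1+0.082)^−2] / 0.082 = 10154.58810
Perpetuity value at year 2: 33,400.00 / 0.082 = 407317.07317
PV of perpetuity: 407317.07317 / (1+0.082)^2 = 347918.95713
Total PV = 10154.58810 + 347918.95713 = 358073.54523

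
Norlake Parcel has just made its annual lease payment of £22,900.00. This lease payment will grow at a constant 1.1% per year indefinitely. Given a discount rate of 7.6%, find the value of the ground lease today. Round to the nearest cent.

£356183.08

D₁ = D₀ × (1 + g) = £22,900.00 × 1.011 = £23,151.9000
Growing perpetuity: P = D₁ / (r − g) = £23,151.9000 / (0.076 − 0.011) = £356,183.08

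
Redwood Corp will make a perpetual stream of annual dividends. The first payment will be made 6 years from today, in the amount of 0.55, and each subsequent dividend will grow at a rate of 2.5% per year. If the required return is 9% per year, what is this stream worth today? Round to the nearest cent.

5.50

Value at end of year 5: C₁ / (r − g) = 0.55 / (0.09 − 0.025) = 8.4615
Discount to today: PV = 8.4615 / (1 + 0.09)^5 = 8.4615 / 1.538624 = 5.50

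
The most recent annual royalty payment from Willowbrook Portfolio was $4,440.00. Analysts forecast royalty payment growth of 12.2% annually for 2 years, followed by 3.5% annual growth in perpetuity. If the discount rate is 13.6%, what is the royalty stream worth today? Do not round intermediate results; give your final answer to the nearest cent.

$53100.99

D_1 = 4981.68000
D_2 = 5589.44496
Terminal value at year 2: TV = D_2×(1+g_2)/(r−g_2) = 5785.07553/0.101 = 57277.97558
P_0 = D_1/(1+r)^1 + D_2/(1+r)^2 + TV/(1+r)^2
    = 4385.28169 + 4331.23773 + 44384.46580 = 53100.98522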